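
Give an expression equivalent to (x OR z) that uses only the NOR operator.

((x NOR z) NOR (x NOR z))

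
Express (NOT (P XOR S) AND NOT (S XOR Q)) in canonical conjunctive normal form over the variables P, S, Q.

(P OR S OR NOT Q) AND (P OR NOT S OR Q) AND (P OR NOT S OR NOT Q) AND (NOT P OR S OR Q) AND (NOT P OR S OR NOT Q) AND (NOT P OR NOT S OR Q)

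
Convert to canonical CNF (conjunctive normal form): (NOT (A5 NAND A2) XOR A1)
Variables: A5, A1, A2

(A5 OR A1 OR A2) AND (A5 OR A1 OR NOT A2) AND (NOT A5 OR A1 OR A2) AND (NOT A5 OR NOT A1 OR NOT A2)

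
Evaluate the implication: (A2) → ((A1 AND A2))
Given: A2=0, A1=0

Antecedent (A2) = 0; consequent ((A1 AND A2)) = 0.
0 → 0 = 1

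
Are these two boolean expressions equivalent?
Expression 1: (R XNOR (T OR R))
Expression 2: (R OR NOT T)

Yes, they are equivalent — the two output columns agree on all 4 assignments:
R | T | Expression 1 | Expression 2
-----------------------------------
0 | 0 | 1 | 1
0 | 1 | 0 | 0
1 | 0 | 1 | 1
1 | 1 | 1 | 1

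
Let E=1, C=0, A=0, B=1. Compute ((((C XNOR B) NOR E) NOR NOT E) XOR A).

Substituting: ((((0 XNOR 1) NOR 1) NOR NOT 1) XOR 0)
= 1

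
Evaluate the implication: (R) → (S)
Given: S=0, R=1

Antecedent (R) = 1; consequent (S) = 0.
1 → 0 = 0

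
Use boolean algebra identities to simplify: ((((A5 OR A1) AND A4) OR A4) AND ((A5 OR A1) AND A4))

By absorption (E AND (E OR v) = E):
= ((A5 OR A1) AND A4)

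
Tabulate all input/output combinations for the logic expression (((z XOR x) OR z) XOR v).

v | z | x | Output
------------------
0 | 0 | 0 | 0
0 | 0 | 1 | 1
0 | 1 | 0 | 1
0 | 1 | 1 | 1
1 | 0 | 0 | 1
1 | 0 | 1 | 0
1 | 1 | 0 | 0
1 | 1 | 1 | 0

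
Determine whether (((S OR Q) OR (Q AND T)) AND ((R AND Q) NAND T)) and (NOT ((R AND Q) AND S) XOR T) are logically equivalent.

No. Counterexample: with S=0, R=0, T=0, Q=0, Expression 1 = 0 but Expression 2 = 1.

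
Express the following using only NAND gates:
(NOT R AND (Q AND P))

(((R NAND R) NAND ((Q NAND P) NAND (Q NAND P))) NAND ((R NAND R) NAND ((Q NAND P) NAND (Q NAND P))))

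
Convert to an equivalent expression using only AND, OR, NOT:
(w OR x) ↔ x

((w OR x) AND x) OR (NOT (w OR x) AND NOT x)
(Biconditional = both true or both false)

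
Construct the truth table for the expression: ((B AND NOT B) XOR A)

B | A | Output
--------------
0 | 0 | 0
0 | 1 | 1
1 | 0 | 0
1 | 1 | 1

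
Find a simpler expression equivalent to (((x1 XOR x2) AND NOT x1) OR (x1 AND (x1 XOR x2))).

By distribution ((E AND v) OR (E AND NOT v) = E):
= (x1 XOR x2)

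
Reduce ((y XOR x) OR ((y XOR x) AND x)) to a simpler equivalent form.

By absorption (E OR (E AND v) = E):
= (y XOR x)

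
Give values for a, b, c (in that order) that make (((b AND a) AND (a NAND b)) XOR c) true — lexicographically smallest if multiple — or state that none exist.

a=0, b=0, c=1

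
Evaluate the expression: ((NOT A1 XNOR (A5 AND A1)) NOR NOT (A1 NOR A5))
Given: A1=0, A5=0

Substituting: ((NOT 0 XNOR (0 AND 0)) NOR NOT (0 NOR 0))
= 1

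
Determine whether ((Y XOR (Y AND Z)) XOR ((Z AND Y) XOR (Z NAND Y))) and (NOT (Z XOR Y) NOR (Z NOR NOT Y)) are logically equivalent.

No. Counterexample: with Y=0, Z=0, Expression 1 = 1 but Expression 2 = 0.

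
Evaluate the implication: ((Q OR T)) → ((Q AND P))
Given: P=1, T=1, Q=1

Antecedent ((Q OR T)) = 1; consequent ((Q AND P)) = 1.
1 → 1 = 1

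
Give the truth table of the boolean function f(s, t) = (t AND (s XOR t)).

s | t | Output
--------------
0 | 0 | 0
0 | 1 | 1
1 | 0 | 0
1 | 1 | 0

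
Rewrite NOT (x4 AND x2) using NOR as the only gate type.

(((x4 NOR x4) NOR (x2 NOR x2)) NOR ((x4 NOR x4) NOR (x2 NOR x2)))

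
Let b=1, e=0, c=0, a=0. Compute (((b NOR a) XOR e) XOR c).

Substituting: (((1 NOR 0) XOR 0) XOR 0)
= 0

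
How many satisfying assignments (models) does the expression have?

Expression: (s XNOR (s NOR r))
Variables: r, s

Satisfying assignments: (1,0)
Count: 1 out of 4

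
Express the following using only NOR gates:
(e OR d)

((e NOR d) NOR (e NOR d))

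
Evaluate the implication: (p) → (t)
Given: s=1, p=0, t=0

Antecedent (p) = 0; consequent (t) = 0.
0 → 0 = 1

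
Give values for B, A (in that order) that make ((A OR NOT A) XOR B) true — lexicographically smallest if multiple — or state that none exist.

B=0, A=0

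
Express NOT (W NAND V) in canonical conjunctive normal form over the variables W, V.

(W OR V) AND (W OR NOT V) AND (NOT W OR V)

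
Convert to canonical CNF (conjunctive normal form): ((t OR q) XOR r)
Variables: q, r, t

(q OR r OR t) AND (q OR NOT r OR NOT t) AND (NOT q OR NOT r OR t) AND (NOT q OR NOT r OR NOT t)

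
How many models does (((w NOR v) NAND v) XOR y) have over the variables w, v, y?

Satisfying assignments: (0,0,0), (0,1,0), (1,0,0), (1,1,0)
Count: 4 out of 8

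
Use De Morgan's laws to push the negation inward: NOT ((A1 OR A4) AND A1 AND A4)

NOT (A1 OR A4) OR NOT A1 OR NOT A4
De Morgan's: NOT(AND of terms) = OR of negations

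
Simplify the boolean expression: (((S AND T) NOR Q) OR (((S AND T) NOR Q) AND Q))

By absorption (E OR (E AND v) = E):
= ((S AND T) NOR Q)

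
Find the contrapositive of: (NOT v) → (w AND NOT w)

Contrapositive: NOT (w AND NOT w) → v
Note: A statement and its contrapositive are logically equivalent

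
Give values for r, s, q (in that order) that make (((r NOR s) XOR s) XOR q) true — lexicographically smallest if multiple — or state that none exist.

r=0, s=0, q=0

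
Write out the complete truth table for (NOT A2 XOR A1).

A2 | A1 | Output
----------------
0 | 0 | 1
0 | 1 | 0
1 | 0 | 0
1 | 1 | 1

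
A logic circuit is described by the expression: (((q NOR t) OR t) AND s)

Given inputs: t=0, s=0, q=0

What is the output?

Substituting: (((0 NOR 0) OR 0) AND 0)
= 0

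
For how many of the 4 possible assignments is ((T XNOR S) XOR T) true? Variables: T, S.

Satisfying assignments: (0,0), (1,0)
Count: 2 out of 4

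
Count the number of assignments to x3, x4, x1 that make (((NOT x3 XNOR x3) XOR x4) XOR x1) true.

Satisfying assignments: (0,0,1), (0,1,0), (1,0,1), (1,1,0)
Count: 4 out of 8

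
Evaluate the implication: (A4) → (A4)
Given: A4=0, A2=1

Antecedent (A4) = 0; consequent (A4) = 0.
0 → 0 = 1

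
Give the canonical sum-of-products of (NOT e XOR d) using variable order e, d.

Σm(0, 3) = (NOT e AND NOT d) OR (e AND d)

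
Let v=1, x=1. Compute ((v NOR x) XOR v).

Substituting: ((1 NOR 1) XOR 1)
= 1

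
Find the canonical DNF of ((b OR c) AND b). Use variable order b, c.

(b AND NOT c) OR (b AND c)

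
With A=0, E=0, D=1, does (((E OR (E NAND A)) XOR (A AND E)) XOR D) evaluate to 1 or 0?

Substituting: (((0 OR (0 NAND 0)) XOR (0 AND 0)) XOR 1)
= 0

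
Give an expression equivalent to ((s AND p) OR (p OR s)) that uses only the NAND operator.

((((s NAND p) NAND (s NAND p)) NAND ((s NAND p) NAND (s NAND p))) NAND (((p NAND p) NAND (s NAND s)) NAND ((p NAND p) NAND (s NAND s))))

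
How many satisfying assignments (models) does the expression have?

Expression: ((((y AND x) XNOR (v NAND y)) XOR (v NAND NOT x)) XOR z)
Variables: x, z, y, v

Satisfying assignments: (0,0,0,0), (0,0,1,0), (0,0,1,1), (0,1,0,1), (1,0,0,0), (1,0,0,1), (1,0,1,1), (1,1,1,0)
Count: 8 out of 16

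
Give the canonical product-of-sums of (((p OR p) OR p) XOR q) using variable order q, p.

ΠM(0, 3) = (q OR p) AND (NOT q OR NOT p)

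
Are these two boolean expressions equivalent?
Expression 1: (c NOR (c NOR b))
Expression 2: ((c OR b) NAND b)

No. Counterexample: with c=0, b=0, Expression 1 = 0 but Expression 2 = 1.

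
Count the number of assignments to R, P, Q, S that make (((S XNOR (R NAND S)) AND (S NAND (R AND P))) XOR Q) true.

Satisfying assignments: (0,0,0,1), (0,0,1,0), (0,1,0,1), (0,1,1,0), (1,0,1,0), (1,0,1,1), (1,1,1,0), (1,1,1,1)
Count: 8 out of 16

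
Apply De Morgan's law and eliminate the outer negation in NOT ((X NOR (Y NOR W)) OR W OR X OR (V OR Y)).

NOT (X NOR (Y NOR W)) AND NOT W AND NOT X AND NOT (V OR Y)
De Morgan's: NOT(OR of terms) = AND of negations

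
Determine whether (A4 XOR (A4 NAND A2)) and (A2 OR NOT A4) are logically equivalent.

Yes, they are equivalent — the two output columns agree on all 4 assignments:
A2 | A4 | Expression 1 | Expression 2
-------------------------------------
0 | 0 | 1 | 1
0 | 1 | 0 | 0
1 | 0 | 1 | 1
1 | 1 | 1 | 1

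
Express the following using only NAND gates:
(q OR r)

((q NAND q) NAND (r NAND r))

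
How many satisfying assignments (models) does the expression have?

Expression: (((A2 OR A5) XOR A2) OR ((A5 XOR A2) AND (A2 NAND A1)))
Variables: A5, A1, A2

Satisfying assignments: (0,0,1), (1,0,0), (1,1,0)
Count: 3 out of 8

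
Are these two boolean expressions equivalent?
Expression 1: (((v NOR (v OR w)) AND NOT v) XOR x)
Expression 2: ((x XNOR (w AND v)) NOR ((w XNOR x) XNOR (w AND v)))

No. Counterexample: with w=0, v=0, x=0, Expression 1 = 1 but Expression 2 = 0.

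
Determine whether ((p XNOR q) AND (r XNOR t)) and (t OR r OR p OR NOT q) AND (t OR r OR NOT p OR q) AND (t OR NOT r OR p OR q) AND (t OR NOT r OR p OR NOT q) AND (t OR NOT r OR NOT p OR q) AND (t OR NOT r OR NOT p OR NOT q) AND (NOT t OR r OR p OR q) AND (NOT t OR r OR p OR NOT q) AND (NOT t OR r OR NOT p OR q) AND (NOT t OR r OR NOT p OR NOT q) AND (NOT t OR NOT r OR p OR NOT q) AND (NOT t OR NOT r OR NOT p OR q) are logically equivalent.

Yes, they are equivalent — the two output columns agree on all 16 assignments:
t | r | p | q | Expression 1 | Expression 2
-------------------------------------------
0 | 0 | 0 | 0 | 1 | 1
0 | 0 | 0 | 1 | 0 | 0
0 | 0 | 1 | 0 | 0 | 0
0 | 0 | 1 | 1 | 1 | 1
0 | 1 | 0 | 0 | 0 | 0
0 | 1 | 0 | 1 | 0 | 0
0 | 1 | 1 | 0 | 0 | 0
0 | 1 | 1 | 1 | 0 | 0
1 | 0 | 0 | 0 | 0 | 0
1 | 0 | 0 | 1 | 0 | 0
1 | 0 | 1 | 0 | 0 | 0
1 | 0 | 1 | 1 | 0 | 0
1 | 1 | 0 | 0 | 1 | 1
1 | 1 | 0 | 1 | 0 | 0
1 | 1 | 1 | 0 | 0 | 0
1 | 1 | 1 | 1 | 1 | 1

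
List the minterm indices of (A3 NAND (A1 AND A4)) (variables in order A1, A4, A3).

Σm(0, 1, 2, 3, 4, 5, 6) = (NOT A1 AND NOT A4 AND NOT A3) OR (NOT A1 AND NOT A4 AND A3) OR (NOT A1 AND A4 AND NOT A3) OR (NOT A1 AND A4 AND A3) OR (A1 AND NOT A4 AND NOT A3) OR (A1 AND NOT A4 AND A3) OR (A1 AND A4 AND NOT A3)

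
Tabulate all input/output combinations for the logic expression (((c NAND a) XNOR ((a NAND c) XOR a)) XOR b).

b | c | a | Output
------------------
0 | 0 | 0 | 1
0 | 0 | 1 | 0
0 | 1 | 0 | 1
0 | 1 | 1 | 0
1 | 0 | 0 | 0
1 | 0 | 1 | 1
1 | 1 | 0 | 0
1 | 1 | 1 | 1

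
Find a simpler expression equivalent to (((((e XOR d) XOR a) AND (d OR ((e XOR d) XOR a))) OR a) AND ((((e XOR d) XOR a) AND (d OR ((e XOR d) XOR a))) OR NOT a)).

By distribution ((E OR v) AND (E OR NOT v) = E) then absorption (E AND (E OR v) = E):
= ((e XOR d) XOR a)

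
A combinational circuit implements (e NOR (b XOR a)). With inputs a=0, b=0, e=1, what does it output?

Substituting: (1 NOR (0 XOR 0))
= 0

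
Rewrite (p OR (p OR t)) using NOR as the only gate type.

((p NOR ((p NOR t) NOR (p NOR t))) NOR (p NOR ((p NOR t) NOR (p NOR t))))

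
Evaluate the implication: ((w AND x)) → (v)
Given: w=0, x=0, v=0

Antecedent ((w AND x)) = 0; consequent (v) = 0.
0 → 0 = 1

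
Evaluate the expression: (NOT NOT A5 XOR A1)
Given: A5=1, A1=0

Substituting: (NOT NOT 1 XOR 0)
= 1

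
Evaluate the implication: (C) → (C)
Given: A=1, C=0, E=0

Antecedent (C) = 0; consequent (C) = 0.
0 → 0 = 1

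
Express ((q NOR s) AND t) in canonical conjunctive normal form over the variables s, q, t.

(s OR q OR t) AND (s OR NOT q OR t) AND (s OR NOT q OR NOT t) AND (NOT s OR q OR t) AND (NOT s OR q OR NOT t) AND (NOT s OR NOT q OR t) AND (NOT s OR NOT q OR NOT t)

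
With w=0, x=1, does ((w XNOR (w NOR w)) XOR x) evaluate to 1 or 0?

Substituting: ((0 XNOR (0 NOR 0)) XOR 1)
= 1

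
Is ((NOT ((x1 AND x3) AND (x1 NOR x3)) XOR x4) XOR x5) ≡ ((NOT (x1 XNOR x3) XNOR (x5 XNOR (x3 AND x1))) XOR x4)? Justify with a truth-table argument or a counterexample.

No. Counterexample: with x1=0, x4=0, x3=0, x5=0, Expression 1 = 1 but Expression 2 = 0.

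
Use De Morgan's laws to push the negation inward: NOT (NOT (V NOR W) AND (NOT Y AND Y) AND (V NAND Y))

(V NOR W) OR NOT (NOT Y AND Y) OR NOT (V NAND Y)
De Morgan's: NOT(AND of terms) = OR of negations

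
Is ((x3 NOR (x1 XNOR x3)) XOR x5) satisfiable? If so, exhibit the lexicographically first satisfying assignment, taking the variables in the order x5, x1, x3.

x5=0, x1=1, x3=0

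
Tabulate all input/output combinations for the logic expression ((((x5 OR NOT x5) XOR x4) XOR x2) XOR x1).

x4 | x2 | x5 | x1 | Output
--------------------------
0 | 0 | 0 | 0 | 1
0 | 0 | 0 | 1 | 0
0 | 0 | 1 | 0 | 1
0 | 0 | 1 | 1 | 0
0 | 1 | 0 | 0 | 0
0 | 1 | 0 | 1 | 1
0 | 1 | 1 | 0 | 0
0 | 1 | 1 | 1 | 1
1 | 0 | 0 | 0 | 0
1 | 0 | 0 | 1 | 1
1 | 0 | 1 | 0 | 0
1 | 0 | 1 | 1 | 1
1 | 1 | 0 | 0 | 1
1 | 1 | 0 | 1 | 0
1 | 1 | 1 | 0 | 1
1 | 1 | 1 | 1 | 0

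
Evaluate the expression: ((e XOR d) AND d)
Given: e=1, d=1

Substituting: ((1 XOR 1) AND 1)
= 0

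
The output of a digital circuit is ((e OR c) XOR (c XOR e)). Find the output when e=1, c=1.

Substituting: ((1 OR 1) XOR (1 XOR 1))
= 1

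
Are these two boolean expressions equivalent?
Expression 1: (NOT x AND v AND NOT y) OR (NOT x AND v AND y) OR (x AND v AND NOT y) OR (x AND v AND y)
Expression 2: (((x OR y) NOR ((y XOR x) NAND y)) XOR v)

Yes, they are equivalent — the two output columns agree on all 8 assignments:
x | v | y | Expression 1 | Expression 2
---------------------------------------
0 | 0 | 0 | 0 | 0
0 | 0 | 1 | 0 | 0
0 | 1 | 0 | 1 | 1
0 | 1 | 1 | 1 | 1
1 | 0 | 0 | 0 | 0
1 | 0 | 1 | 0 | 0
1 | 1 | 0 | 1 | 1
1 | 1 | 1 | 1 | 1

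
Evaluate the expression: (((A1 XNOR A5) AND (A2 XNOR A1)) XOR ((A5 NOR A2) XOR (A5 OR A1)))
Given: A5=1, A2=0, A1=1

Substituting: (((1 XNOR 1) AND (0 XNOR 1)) XOR ((1 NOR 0) XOR (1 OR 1)))
= 1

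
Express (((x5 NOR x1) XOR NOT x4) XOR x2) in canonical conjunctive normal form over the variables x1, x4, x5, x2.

(x1 OR x4 OR x5 OR x2) AND (x1 OR x4 OR NOT x5 OR NOT x2) AND (x1 OR NOT x4 OR x5 OR NOT x2) AND (x1 OR NOT x4 OR NOT x5 OR x2) AND (NOT x1 OR x4 OR x5 OR NOT x2) AND (NOT x1 OR x4 OR NOT x5 OR NOT x2) AND (NOT x1 OR NOT x4 OR x5 OR x2) AND (NOT x1 OR NOT x4 OR NOT x5 OR x2)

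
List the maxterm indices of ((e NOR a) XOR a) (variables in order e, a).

ΠM(2) = (NOT e OR a)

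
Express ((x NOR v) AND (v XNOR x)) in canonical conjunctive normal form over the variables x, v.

(x OR NOT v) AND (NOT x OR v) AND (NOT x OR NOT v)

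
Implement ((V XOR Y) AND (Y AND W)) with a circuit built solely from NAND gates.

((((V NAND (V NAND Y)) NAND (Y NAND (V NAND Y))) NAND ((Y NAND W) NAND (Y NAND W))) NAND (((V NAND (V NAND Y)) NAND (Y NAND (V NAND Y))) NAND ((Y NAND W) NAND (Y NAND W))))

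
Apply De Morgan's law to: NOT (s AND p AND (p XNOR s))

NOT s OR NOT p OR NOT (p XNOR s)
De Morgan's: NOT(AND of terms) = OR of negations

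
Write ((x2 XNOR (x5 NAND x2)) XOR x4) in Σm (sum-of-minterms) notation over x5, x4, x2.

Σm(1, 2, 6, 7) = (NOT x5 AND NOT x4 AND x2) OR (NOT x5 AND x4 AND NOT x2) OR (x5 AND x4 AND NOT x2) OR (x5 AND x4 AND x2)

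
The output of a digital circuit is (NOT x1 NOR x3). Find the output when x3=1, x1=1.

Substituting: (NOT 1 NOR 1)
= 0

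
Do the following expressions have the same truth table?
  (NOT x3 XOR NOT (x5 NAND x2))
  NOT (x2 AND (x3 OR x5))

No. Counterexample: with x2=0, x3=1, x5=0, Expression 1 = 0 but Expression 2 = 1.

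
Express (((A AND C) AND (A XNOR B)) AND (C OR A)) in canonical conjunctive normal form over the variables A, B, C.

(A OR B OR C) AND (A OR B OR NOT C) AND (A OR NOT B OR C) AND (A OR NOT B OR NOT C) AND (NOT A OR B OR C) AND (NOT A OR B OR NOT C) AND (NOT A OR NOT B OR C)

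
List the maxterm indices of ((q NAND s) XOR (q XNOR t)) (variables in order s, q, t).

ΠM(0, 3, 4, 6) = (s OR q OR t) AND (s OR NOT q OR NOT t) AND (NOT s OR q OR t) AND (NOT s OR NOT q OR t)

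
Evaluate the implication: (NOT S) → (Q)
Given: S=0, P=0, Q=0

Antecedent (NOT S) = 1; consequent (Q) = 0.
1 → 0 = 0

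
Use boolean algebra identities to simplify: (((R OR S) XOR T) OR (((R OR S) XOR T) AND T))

By absorption (E OR (E AND v) = E):
= ((R OR S) XOR T)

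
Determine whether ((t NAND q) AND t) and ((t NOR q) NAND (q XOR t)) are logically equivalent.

No. Counterexample: with t=0, q=0, Expression 1 = 0 but Expression 2 = 1.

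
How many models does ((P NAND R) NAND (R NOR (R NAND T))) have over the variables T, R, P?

Satisfying assignments: (0,0,0), (0,0,1), (0,1,0), (0,1,1), (1,0,0), (1,0,1), (1,1,0), (1,1,1)
Count: 8 out of 8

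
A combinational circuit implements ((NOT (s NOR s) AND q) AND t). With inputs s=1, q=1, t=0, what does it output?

Substituting: ((NOT (1 NOR 1) AND 1) AND 0)
= 0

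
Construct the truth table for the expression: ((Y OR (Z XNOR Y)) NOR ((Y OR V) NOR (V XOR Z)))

Z | Y | V | Output
------------------
0 | 0 | 0 | 0
0 | 0 | 1 | 0
0 | 1 | 0 | 0
0 | 1 | 1 | 0
1 | 0 | 0 | 1
1 | 0 | 1 | 1
1 | 1 | 0 | 0
1 | 1 | 1 | 0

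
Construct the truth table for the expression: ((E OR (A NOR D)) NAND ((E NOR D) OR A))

A | D | E | Output
------------------
0 | 0 | 0 | 0
0 | 0 | 1 | 1
0 | 1 | 0 | 1
0 | 1 | 1 | 1
1 | 0 | 0 | 1
1 | 0 | 1 | 0
1 | 1 | 0 | 1
1 | 1 | 1 | 0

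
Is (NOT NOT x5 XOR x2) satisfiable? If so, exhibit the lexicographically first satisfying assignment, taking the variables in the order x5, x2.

x5=0, x2=1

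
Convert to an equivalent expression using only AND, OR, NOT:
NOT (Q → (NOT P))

Q AND P
(Negated implication: NOT(A → B) = A AND NOT B)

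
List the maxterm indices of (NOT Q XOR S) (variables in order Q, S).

ΠM(1, 2) = (Q OR NOT S) AND (NOT Q OR S)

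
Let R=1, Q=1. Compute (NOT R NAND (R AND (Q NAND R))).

Substituting: (NOT 1 NAND (1 AND (1 NAND 1)))
= 1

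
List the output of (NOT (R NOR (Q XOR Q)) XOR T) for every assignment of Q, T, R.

Q | T | R | Output
------------------
0 | 0 | 0 | 0
0 | 0 | 1 | 1
0 | 1 | 0 | 1
0 | 1 | 1 | 0
1 | 0 | 0 | 0
1 | 0 | 1 | 1
1 | 1 | 0 | 1
1 | 1 | 1 | 0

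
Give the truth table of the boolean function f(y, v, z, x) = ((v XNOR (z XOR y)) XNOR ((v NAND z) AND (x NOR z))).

y | v | z | x | Output
----------------------
0 | 0 | 0 | 0 | 1
0 | 0 | 0 | 1 | 0
0 | 0 | 1 | 0 | 1
0 | 0 | 1 | 1 | 1
0 | 1 | 0 | 0 | 0
0 | 1 | 0 | 1 | 1
0 | 1 | 1 | 0 | 0
0 | 1 | 1 | 1 | 0
1 | 0 | 0 | 0 | 0
1 | 0 | 0 | 1 | 1
1 | 0 | 1 | 0 | 0
1 | 0 | 1 | 1 | 0
1 | 1 | 0 | 0 | 1
1 | 1 | 0 | 1 | 0
1 | 1 | 1 | 0 | 1
1 | 1 | 1 | 1 | 1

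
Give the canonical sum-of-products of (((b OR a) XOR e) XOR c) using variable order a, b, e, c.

Σm(1, 2, 4, 7, 8, 11, 12, 15) = (NOT a AND NOT b AND NOT e AND c) OR (NOT a AND NOT b AND e AND NOT c) OR (NOT a AND b AND NOT e AND NOT c) OR (NOT a AND b AND e AND c) OR (a AND NOT b AND NOT e AND NOT c) OR (a AND NOT b AND e AND c) OR (a AND b AND NOT e AND NOT c) OR (a AND b AND e AND c)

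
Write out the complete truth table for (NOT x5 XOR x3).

x5 | x3 | Output
----------------
0 | 0 | 1
0 | 1 | 0
1 | 0 | 0
1 | 1 | 1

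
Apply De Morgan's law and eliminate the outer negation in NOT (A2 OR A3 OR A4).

NOT A2 AND NOT A3 AND NOT A4
De Morgan's: NOT(OR of terms) = AND of negations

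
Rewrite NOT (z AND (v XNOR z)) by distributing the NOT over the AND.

NOT z OR NOT (v XNOR z)
De Morgan's: NOT(AND of terms) = OR of negations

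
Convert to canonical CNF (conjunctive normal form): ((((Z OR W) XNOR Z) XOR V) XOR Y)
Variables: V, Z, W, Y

(V OR Z OR W OR NOT Y) AND (V OR Z OR NOT W OR Y) AND (V OR NOT Z OR W OR NOT Y) AND (V OR NOT Z OR NOT W OR NOT Y) AND (NOT V OR Z OR W OR Y) AND (NOT V OR Z OR NOT W OR NOT Y) AND (NOT V OR NOT Z OR W OR Y) AND (NOT V OR NOT Z OR NOT W OR Y)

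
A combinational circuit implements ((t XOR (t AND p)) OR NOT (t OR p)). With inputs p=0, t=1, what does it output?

Substituting: ((1 XOR (1 AND 0)) OR NOT (1 OR 0))
= 1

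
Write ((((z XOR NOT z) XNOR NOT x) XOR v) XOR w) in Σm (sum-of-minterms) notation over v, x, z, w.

Σm(0, 2, 5, 7, 9, 11, 12, 14) = (NOT v AND NOT x AND NOT z AND NOT w) OR (NOT v AND NOT x AND z AND NOT w) OR (NOT v AND x AND NOT z AND w) OR (NOT v AND x AND z AND w) OR (v AND NOT x AND NOT z AND w) OR (v AND NOT x AND z AND w) OR (v AND x AND NOT z AND NOT w) OR (v AND x AND z AND NOT w)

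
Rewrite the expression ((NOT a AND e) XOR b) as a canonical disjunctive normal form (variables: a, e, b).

(NOT a AND NOT e AND b) OR (NOT a AND e AND NOT b) OR (a AND NOT e AND b) OR (a AND e AND b)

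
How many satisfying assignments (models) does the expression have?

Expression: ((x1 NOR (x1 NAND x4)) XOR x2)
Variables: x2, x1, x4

Satisfying assignments: (1,0,0), (1,0,1), (1,1,0), (1,1,1)
Count: 4 out of 8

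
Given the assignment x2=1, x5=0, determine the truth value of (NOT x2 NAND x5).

Substituting: (NOT 1 NAND 0)
= 1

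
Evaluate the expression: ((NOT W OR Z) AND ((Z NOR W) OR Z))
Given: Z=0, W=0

Substituting: ((NOT 0 OR 0) AND ((0 NOR 0) OR 0))
= 1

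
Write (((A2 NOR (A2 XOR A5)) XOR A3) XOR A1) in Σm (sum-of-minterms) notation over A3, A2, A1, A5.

Σm(0, 3, 6, 7, 9, 10, 12, 13) = (NOT A3 AND NOT A2 AND NOT A1 AND NOT A5) OR (NOT A3 AND NOT A2 AND A1 AND A5) OR (NOT A3 AND A2 AND A1 AND NOT A5) OR (NOT A3 AND A2 AND A1 AND A5) OR (A3 AND NOT A2 AND NOT A1 AND A5) OR (A3 AND NOT A2 AND A1 AND NOT A5) OR (A3 AND A2 AND NOT A1 AND NOT A5) OR (A3 AND A2 AND NOT A1 AND A5)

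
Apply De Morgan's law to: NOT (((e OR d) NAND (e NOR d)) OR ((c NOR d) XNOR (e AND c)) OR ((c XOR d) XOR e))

NOT ((e OR d) NAND (e NOR d)) AND NOT ((c NOR d) XNOR (e AND c)) AND NOT ((c XOR d) XOR e)
De Morgan's: NOT(OR of terms) = AND of negations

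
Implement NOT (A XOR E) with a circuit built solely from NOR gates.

(((((A NOR E) NOR (A NOR E)) NOR ((A NOR E) NOR (A NOR E))) NOR ((((A NOR A) NOR (E NOR E)) NOR ((A NOR A) NOR (E NOR E))) NOR (((A NOR A) NOR (E NOR E)) NOR ((A NOR A) NOR (E NOR E))))) NOR ((((A NOR E) NOR (A NOR E)) NOR ((A NOR E) NOR (A NOR E))) NOR ((((A NOR A) NOR (E NOR E)) NOR ((A NOR A) NOR (E NOR E))) NOR (((A NOR A) NOR (E NOR E)) NOR ((A NOR A) NOR (E NOR E))))))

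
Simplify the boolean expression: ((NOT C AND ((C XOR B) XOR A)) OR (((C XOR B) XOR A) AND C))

By distribution ((E AND v) OR (E AND NOT v) = E):
= ((C XOR B) XOR A)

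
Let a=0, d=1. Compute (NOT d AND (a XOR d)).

Substituting: (NOT 1 AND (0 XOR 1))
= 0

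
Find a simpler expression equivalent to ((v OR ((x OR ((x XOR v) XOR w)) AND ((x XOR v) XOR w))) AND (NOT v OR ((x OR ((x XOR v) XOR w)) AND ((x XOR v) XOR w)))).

By distribution ((E OR v) AND (E OR NOT v) = E) then absorption (E AND (E OR v) = E):
= ((x XOR v) XOR w)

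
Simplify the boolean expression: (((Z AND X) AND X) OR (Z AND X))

By absorption (E OR (E AND v) = E):
= (Z AND X)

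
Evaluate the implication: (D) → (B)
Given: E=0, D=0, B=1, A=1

Antecedent (D) = 0; consequent (B) = 1.
0 → 1 = 1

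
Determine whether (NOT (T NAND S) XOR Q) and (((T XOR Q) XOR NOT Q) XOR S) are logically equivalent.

No. Counterexample: with S=0, Q=0, T=0, Expression 1 = 0 but Expression 2 = 1.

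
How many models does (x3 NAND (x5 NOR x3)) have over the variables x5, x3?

Satisfying assignments: (0,0), (0,1), (1,0), (1,1)
Count: 4 out of 4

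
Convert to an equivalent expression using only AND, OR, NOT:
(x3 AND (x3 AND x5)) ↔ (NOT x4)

((x3 AND (x3 AND x5)) AND (NOT x4)) OR (NOT (x3 AND (x3 AND x5)) AND x4)
(Biconditional = both true or both false)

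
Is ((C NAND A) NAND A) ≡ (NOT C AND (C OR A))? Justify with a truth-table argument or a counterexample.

No. Counterexample: with C=0, A=0, Expression 1 = 1 but Expression 2 = 0.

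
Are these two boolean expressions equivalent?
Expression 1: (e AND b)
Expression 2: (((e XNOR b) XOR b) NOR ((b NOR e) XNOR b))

Yes, they are equivalent — the two output columns agree on all 4 assignments:
e | b | Expression 1 | Expression 2
-----------------------------------
0 | 0 | 0 | 0
0 | 1 | 0 | 0
1 | 0 | 0 | 0
1 | 1 | 1 | 1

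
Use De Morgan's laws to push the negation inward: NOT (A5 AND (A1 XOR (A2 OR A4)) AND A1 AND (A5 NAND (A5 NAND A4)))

NOT A5 OR NOT (A1 XOR (A2 OR A4)) OR NOT A1 OR NOT (A5 NAND (A5 NAND A4))
De Morgan's: NOT(AND of terms) = OR of negations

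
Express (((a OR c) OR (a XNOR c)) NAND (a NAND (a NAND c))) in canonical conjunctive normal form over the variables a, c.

(a OR c) AND (a OR NOT c) AND (NOT a OR NOT c)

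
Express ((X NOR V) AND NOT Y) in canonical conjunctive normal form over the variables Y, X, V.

(Y OR X OR NOT V) AND (Y OR NOT X OR V) AND (Y OR NOT X OR NOT V) AND (NOT Y OR X OR V) AND (NOT Y OR X OR NOT V) AND (NOT Y OR NOT X OR V) AND (NOT Y OR NOT X OR NOT V)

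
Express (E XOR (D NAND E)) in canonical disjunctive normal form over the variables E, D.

(NOT E AND NOT D) OR (NOT E AND D) OR (E AND D)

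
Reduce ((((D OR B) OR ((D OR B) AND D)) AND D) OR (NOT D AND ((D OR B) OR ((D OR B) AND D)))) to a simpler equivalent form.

By distribution ((E AND v) OR (E AND NOT v) = E) then absorption (E OR (E AND v) = E):
= (D OR B)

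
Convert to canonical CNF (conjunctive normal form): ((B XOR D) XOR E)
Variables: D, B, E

(D OR B OR E) AND (D OR NOT B OR NOT E) AND (NOT D OR B OR NOT E) AND (NOT D OR NOT B OR E)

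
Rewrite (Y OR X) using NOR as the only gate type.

((Y NOR X) NOR (Y NOR X))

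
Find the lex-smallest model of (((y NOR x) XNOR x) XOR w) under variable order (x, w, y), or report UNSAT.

x=0, w=0, y=1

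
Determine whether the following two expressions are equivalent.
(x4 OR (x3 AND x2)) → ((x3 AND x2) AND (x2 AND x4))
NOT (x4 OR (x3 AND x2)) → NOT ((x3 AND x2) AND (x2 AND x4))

No, Inverse is not equivalent to original (counterexample: x4=0, x3=1, x2=1)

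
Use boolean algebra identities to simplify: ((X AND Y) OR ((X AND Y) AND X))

By absorption (E OR (E AND v) = E):
= (X AND Y)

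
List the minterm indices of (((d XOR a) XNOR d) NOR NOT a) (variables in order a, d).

Σm(2, 3) = (a AND NOT d) OR (a AND d)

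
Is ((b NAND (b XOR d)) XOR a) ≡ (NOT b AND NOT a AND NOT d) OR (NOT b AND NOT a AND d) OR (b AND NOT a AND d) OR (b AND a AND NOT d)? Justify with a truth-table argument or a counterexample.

Yes, they are equivalent — the two output columns agree on all 8 assignments:
b | a | d | Expression 1 | Expression 2
---------------------------------------
0 | 0 | 0 | 1 | 1
0 | 0 | 1 | 1 | 1
0 | 1 | 0 | 0 | 0
0 | 1 | 1 | 0 | 0
1 | 0 | 0 | 0 | 0
1 | 0 | 1 | 1 | 1
1 | 1 | 0 | 1 | 1
1 | 1 | 1 | 0 | 0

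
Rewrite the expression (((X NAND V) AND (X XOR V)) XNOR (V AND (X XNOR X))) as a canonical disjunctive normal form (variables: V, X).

(NOT V AND NOT X) OR (V AND NOT X)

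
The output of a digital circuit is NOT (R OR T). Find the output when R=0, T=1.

Substituting: NOT (0 OR 1)
= 0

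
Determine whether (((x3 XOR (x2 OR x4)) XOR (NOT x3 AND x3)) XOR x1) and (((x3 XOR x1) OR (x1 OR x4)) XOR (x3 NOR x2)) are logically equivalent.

No. Counterexample: with x3=0, x1=0, x2=0, x4=0, Expression 1 = 0 but Expression 2 = 1.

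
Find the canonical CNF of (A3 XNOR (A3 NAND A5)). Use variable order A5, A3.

(A5 OR A3) AND (NOT A5 OR A3) AND (NOT A5 OR NOT A3)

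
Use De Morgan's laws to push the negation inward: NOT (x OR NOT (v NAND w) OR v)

NOT x AND (v NAND w) AND NOT v
De Morgan's: NOT(OR of terms) = AND of negations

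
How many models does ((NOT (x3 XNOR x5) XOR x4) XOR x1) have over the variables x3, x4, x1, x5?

Satisfying assignments: (0,0,0,1), (0,0,1,0), (0,1,0,0), (0,1,1,1), (1,0,0,0), (1,0,1,1), (1,1,0,1), (1,1,1,0)
Count: 8 out of 16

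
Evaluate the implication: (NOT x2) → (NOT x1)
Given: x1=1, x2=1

Antecedent (NOT x2) = 0; consequent (NOT x1) = 0.
0 → 0 = 1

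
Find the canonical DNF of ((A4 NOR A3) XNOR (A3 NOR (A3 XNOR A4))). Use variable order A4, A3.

(NOT A4 AND A3) OR (A4 AND A3)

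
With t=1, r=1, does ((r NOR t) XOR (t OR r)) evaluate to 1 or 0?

Substituting: ((1 NOR 1) XOR (1 OR 1))
= 1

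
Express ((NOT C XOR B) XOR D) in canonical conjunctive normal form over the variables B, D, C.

(B OR D OR NOT C) AND (B OR NOT D OR C) AND (NOT B OR D OR C) AND (NOT B OR NOT D OR NOT C)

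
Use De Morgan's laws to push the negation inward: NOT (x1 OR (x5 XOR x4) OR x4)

NOT x1 AND NOT (x5 XOR x4) AND NOT x4
De Morgan's: NOT(OR of terms) = AND of negations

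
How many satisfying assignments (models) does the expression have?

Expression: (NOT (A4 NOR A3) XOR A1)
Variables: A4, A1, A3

Satisfying assignments: (0,0,1), (0,1,0), (1,0,0), (1,0,1)
Count: 4 out of 8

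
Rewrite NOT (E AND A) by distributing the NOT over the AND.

NOT E OR NOT A
De Morgan's: NOT(AND of terms) = OR of negations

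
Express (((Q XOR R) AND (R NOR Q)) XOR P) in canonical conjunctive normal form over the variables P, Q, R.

(P OR Q OR R) AND (P OR Q OR NOT R) AND (P OR NOT Q OR R) AND (P OR NOT Q OR NOT R)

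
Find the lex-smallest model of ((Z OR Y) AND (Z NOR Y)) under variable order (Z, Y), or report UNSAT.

UNSATISFIABLE - no assignment makes this expression true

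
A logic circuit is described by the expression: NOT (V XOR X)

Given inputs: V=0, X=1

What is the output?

Substituting: NOT (0 XOR 1)
= 0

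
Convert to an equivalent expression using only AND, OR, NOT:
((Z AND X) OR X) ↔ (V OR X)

(((Z AND X) OR X) AND (V OR X)) OR (NOT ((Z AND X) OR X) AND NOT (V OR X))
(Biconditional = both true or both false)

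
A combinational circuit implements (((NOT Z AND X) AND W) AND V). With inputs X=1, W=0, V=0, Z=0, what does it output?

Substituting: (((NOT 0 AND 1) AND 0) AND 0)
= 0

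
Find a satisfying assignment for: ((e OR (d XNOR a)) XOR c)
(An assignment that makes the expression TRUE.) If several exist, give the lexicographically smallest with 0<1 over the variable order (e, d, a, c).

e=0, d=0, a=0, c=0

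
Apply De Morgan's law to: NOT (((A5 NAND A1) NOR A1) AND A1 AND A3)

NOT ((A5 NAND A1) NOR A1) OR NOT A1 OR NOT A3
De Morgan's: NOT(AND of terms) = OR of negations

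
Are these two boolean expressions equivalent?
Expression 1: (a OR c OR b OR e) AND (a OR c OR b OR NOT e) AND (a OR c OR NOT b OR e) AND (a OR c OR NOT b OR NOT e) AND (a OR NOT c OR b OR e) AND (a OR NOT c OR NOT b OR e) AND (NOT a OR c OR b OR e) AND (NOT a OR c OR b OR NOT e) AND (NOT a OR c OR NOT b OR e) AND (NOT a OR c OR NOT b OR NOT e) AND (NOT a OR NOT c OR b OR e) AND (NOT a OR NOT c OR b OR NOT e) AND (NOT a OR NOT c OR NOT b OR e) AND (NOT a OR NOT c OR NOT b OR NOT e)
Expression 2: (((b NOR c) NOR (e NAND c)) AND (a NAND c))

Yes, they are equivalent — the two output columns agree on all 16 assignments:
a | c | b | e | Expression 1 | Expression 2
-------------------------------------------
0 | 0 | 0 | 0 | 0 | 0
0 | 0 | 0 | 1 | 0 | 0
0 | 0 | 1 | 0 | 0 | 0
0 | 0 | 1 | 1 | 0 | 0
0 | 1 | 0 | 0 | 0 | 0
0 | 1 | 0 | 1 | 1 | 1
0 | 1 | 1 | 0 | 0 | 0
0 | 1 | 1 | 1 | 1 | 1
1 | 0 | 0 | 0 | 0 | 0
1 | 0 | 0 | 1 | 0 | 0
1 | 0 | 1 | 0 | 0 | 0
1 | 0 | 1 | 1 | 0 | 0
1 | 1 | 0 | 0 | 0 | 0
1 | 1 | 0 | 1 | 0 | 0
1 | 1 | 1 | 0 | 0 | 0
1 | 1 | 1 | 1 | 0 | 0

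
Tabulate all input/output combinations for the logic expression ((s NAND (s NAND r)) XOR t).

t | r | s | Output
------------------
0 | 0 | 0 | 1
0 | 0 | 1 | 0
0 | 1 | 0 | 1
0 | 1 | 1 | 1
1 | 0 | 0 | 0
1 | 0 | 1 | 1
1 | 1 | 0 | 0
1 | 1 | 1 | 0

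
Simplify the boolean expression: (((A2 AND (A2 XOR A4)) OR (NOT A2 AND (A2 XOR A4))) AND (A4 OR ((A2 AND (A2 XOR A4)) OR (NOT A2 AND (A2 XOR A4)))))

By absorption (E AND (E OR v) = E) then distribution ((E AND v) OR (E AND NOT v) = E):
= (A2 XOR A4)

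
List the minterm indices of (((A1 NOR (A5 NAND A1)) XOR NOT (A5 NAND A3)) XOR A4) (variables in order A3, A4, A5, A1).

Σm(4, 5, 6, 7, 10, 11, 12, 13) = (NOT A3 AND A4 AND NOT A5 AND NOT A1) OR (NOT A3 AND A4 AND NOT A5 AND A1) OR (NOT A3 AND A4 AND A5 AND NOT A1) OR (NOT A3 AND A4 AND A5 AND A1) OR (A3 AND NOT A4 AND A5 AND NOT A1) OR (A3 AND NOT A4 AND A5 AND A1) OR (A3 AND A4 AND NOT A5 AND NOT A1) OR (A3 AND A4 AND NOT A5 AND A1)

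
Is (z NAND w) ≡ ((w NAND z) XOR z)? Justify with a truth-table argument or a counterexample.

No. Counterexample: with w=0, z=1, Expression 1 = 1 but Expression 2 = 0.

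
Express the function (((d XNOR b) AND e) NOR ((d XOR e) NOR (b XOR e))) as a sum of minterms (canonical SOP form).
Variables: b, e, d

Σm(1, 3, 4, 5, 6) = (NOT b AND NOT e AND d) OR (NOT b AND e AND d) OR (b AND NOT e AND NOT d) OR (b AND NOT e AND d) OR (b AND e AND NOT d)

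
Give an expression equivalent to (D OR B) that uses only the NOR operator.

((D NOR B) NOR (D NOR B))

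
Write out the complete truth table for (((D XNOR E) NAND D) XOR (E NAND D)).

D | E | Output
--------------
0 | 0 | 0
0 | 1 | 0
1 | 0 | 0
1 | 1 | 0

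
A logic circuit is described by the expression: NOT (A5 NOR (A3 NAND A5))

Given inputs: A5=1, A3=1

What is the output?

Substituting: NOT (1 NOR (1 NAND 1))
= 1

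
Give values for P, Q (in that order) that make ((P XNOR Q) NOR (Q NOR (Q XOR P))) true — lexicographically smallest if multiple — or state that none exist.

P=0, Q=1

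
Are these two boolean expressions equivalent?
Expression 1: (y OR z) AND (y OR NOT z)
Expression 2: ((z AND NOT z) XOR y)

Yes, they are equivalent — the two output columns agree on all 4 assignments:
y | z | Expression 1 | Expression 2
-----------------------------------
0 | 0 | 0 | 0
0 | 1 | 0 | 0
1 | 0 | 1 | 1
1 | 1 | 1 | 1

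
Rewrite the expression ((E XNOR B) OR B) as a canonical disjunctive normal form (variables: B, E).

(NOT B AND NOT E) OR (B AND NOT E) OR (B AND E)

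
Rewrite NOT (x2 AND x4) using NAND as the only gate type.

(((x2 NAND x4) NAND (x2 NAND x4)) NAND ((x2 NAND x4) NAND (x2 NAND x4)))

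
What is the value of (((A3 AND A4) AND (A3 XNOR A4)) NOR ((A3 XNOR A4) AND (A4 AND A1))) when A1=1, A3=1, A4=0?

Substituting: (((1 AND 0) AND (1 XNOR 0)) NOR ((1 XNOR 0) AND (0 AND 1)))
= 1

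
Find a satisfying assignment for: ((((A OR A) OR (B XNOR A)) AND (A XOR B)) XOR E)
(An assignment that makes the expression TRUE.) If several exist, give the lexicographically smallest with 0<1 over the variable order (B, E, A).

B=0, E=0, A=1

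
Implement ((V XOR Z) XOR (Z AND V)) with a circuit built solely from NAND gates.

((((V NAND (V NAND Z)) NAND (Z NAND (V NAND Z))) NAND (((V NAND (V NAND Z)) NAND (Z NAND (V NAND Z))) NAND ((Z NAND V) NAND (Z NAND V)))) NAND (((Z NAND V) NAND (Z NAND V)) NAND (((V NAND (V NAND Z)) NAND (Z NAND (V NAND Z))) NAND ((Z NAND V) NAND (Z NAND V)))))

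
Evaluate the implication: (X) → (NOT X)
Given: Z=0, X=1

Antecedent (X) = 1; consequent (NOT X) = 0.
1 → 0 = 0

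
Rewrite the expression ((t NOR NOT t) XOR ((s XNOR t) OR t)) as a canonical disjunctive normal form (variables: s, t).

(NOT s AND NOT t) OR (NOT s AND t) OR (s AND t)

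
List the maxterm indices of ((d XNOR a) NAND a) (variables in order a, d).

ΠM(3) = (NOT a OR NOT d)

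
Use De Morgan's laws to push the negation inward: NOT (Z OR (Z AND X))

NOT Z AND NOT (Z AND X)
De Morgan's: NOT(OR of terms) = AND of negations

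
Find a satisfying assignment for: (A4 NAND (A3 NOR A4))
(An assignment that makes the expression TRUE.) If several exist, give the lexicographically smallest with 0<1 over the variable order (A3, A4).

A3=0, A4=0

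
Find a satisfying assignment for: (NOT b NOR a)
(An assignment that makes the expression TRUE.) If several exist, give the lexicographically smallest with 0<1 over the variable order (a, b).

a=0, b=1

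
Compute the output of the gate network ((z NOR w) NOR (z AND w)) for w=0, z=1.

Substituting: ((1 NOR 0) NOR (1 AND 0))
= 1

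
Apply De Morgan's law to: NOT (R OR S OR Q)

NOT R AND NOT S AND NOT Q
De Morgan's: NOT(OR of terms) = AND of negations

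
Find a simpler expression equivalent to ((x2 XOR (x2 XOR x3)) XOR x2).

By XOR self-cancellation ((E XOR v) XOR v = E):
= (x2 XOR x3)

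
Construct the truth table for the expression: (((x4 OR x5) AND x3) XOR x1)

x4 | x1 | x3 | x5 | Output
--------------------------
0 | 0 | 0 | 0 | 0
0 | 0 | 0 | 1 | 0
0 | 0 | 1 | 0 | 0
0 | 0 | 1 | 1 | 1
0 | 1 | 0 | 0 | 1
0 | 1 | 0 | 1 | 1
0 | 1 | 1 | 0 | 1
0 | 1 | 1 | 1 | 0
1 | 0 | 0 | 0 | 0
1 | 0 | 0 | 1 | 0
1 | 0 | 1 | 0 | 1
1 | 0 | 1 | 1 | 1
1 | 1 | 0 | 0 | 1
1 | 1 | 0 | 1 | 1
1 | 1 | 1 | 0 | 0
1 | 1 | 1 | 1 | 0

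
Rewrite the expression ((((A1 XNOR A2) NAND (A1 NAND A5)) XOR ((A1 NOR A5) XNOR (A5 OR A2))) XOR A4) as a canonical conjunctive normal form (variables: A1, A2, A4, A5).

(A1 OR A2 OR A4 OR A5) AND (A1 OR A2 OR A4 OR NOT A5) AND (A1 OR NOT A2 OR A4 OR A5) AND (A1 OR NOT A2 OR NOT A4 OR NOT A5) AND (NOT A1 OR A2 OR A4 OR A5) AND (NOT A1 OR A2 OR NOT A4 OR NOT A5) AND (NOT A1 OR NOT A2 OR A4 OR A5) AND (NOT A1 OR NOT A2 OR NOT A4 OR NOT A5)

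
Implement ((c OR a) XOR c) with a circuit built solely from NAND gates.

((((c NAND c) NAND (a NAND a)) NAND (((c NAND c) NAND (a NAND a)) NAND c)) NAND (c NAND (((c NAND c) NAND (a NAND a)) NAND c)))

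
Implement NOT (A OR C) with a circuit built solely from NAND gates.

(((A NAND A) NAND (C NAND C)) NAND ((A NAND A) NAND (C NAND C)))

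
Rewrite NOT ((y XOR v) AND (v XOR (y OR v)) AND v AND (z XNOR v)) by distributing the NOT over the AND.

NOT (y XOR v) OR NOT (v XOR (y OR v)) OR NOT v OR NOT (z XNOR v)
De Morgan's: NOT(AND of terms) = OR of negations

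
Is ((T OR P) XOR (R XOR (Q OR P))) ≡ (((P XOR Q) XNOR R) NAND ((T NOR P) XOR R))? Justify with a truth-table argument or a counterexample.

No. Counterexample: with Q=0, T=0, P=1, R=0, Expression 1 = 0 but Expression 2 = 1.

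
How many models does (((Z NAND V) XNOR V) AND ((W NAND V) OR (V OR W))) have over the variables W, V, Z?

Satisfying assignments: (0,1,0), (1,1,0)
Count: 2 out of 8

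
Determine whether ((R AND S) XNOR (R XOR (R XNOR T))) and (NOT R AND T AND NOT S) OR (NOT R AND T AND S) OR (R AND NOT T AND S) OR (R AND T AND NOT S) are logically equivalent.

Yes, they are equivalent — the two output columns agree on all 8 assignments:
R | T | S | Expression 1 | Expression 2
---------------------------------------
0 | 0 | 0 | 0 | 0
0 | 0 | 1 | 0 | 0
0 | 1 | 0 | 1 | 1
0 | 1 | 1 | 1 | 1
1 | 0 | 0 | 0 | 0
1 | 0 | 1 | 1 | 1
1 | 1 | 0 | 1 | 1
1 | 1 | 1 | 0 | 0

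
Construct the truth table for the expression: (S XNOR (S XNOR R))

S | R | Output
--------------
0 | 0 | 0
0 | 1 | 1
1 | 0 | 0
1 | 1 | 1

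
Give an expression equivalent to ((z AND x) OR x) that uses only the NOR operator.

((((z NOR z) NOR (x NOR x)) NOR x) NOR (((z NOR z) NOR (x NOR x)) NOR x))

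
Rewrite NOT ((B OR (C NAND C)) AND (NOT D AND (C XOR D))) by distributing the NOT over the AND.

NOT (B OR (C NAND C)) OR NOT (NOT D AND (C XOR D))
De Morgan's: NOT(AND of terms) = OR of negations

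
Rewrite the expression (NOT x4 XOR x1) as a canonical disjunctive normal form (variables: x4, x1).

(NOT x4 AND NOT x1) OR (x4 AND x1)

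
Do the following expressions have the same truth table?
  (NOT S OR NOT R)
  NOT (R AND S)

Yes, they are equivalent — the two output columns agree on all 4 assignments:
S | R | Expression 1 | Expression 2
-----------------------------------
0 | 0 | 1 | 1
0 | 1 | 1 | 1
1 | 0 | 1 | 1
1 | 1 | 0 | 0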